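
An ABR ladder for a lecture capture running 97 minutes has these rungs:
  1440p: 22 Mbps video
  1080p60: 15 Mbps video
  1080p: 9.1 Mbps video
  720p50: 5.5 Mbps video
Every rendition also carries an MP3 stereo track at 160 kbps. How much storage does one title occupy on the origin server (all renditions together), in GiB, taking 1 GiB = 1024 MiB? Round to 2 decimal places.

35.39 GiB

97 min = 5820 s
Audio: 160 kbps = 0.160 Mbps.
Sum of rendition bitrates: (22+0.160) + (15+0.160) + (9.1+0.160) + (5.5+0.160) = 52.240 Mbps.
× 5820 s = 304,037 Mb = 38,005 MB = 35.39 GiB.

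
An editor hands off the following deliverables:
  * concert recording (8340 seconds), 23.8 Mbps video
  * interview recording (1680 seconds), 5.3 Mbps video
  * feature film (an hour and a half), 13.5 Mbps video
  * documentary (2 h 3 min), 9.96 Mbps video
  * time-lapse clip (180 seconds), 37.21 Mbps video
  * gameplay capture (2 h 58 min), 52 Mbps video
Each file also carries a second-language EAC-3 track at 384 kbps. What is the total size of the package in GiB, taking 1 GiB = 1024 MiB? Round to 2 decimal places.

108.12 GiB

Audio: 384 kbps = 0.384 Mbps.
concert recording: 24.184 Mbps × 8340 s = 201694.6 Mb
interview recording: 5.684 Mbps × 1680 s = 9549.1 Mb
feature film: 13.884 Mbps × 5400 s = 74973.6 Mb
documentary: 10.344 Mbps × 7380 s = 76338.7 Mb
time-lapse clip: 37.594 Mbps × 180 s = 6766.9 Mb
gameplay capture: 52.384 Mbps × 10680 s = 559461.1 Mb
Total: 928784.0 Mb = 116098.0 MB.
= 108.1 GiB.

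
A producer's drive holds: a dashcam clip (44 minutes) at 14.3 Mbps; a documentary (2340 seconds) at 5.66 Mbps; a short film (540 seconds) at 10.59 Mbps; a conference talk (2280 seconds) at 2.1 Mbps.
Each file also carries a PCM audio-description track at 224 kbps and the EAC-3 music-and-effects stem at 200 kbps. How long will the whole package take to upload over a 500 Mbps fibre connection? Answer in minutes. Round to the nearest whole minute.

Audio total: 224 + 200 = 424 kbps = 0.424 Mbps.
dashcam clip: 14.724 Mbps × 2640 s = 38871.4 Mb
documentary: 6.084 Mbps × 2340 s = 14236.6 Mb
short film: 11.014 Mbps × 540 s = 5947.6 Mb
conference talk: 2.524 Mbps × 2280 s = 5754.7 Mb
Total: 64810.2 Mb = 8101.3 MB.
At 500 Mbps: 64810.2 / 500 = 130 s ≈ 2.16 minutes.

2 minutes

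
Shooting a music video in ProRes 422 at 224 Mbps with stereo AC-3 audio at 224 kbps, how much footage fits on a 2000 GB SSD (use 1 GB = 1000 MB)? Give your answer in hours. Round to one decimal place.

19.8 hours

Audio: 224 kbps = 0.224 Mbps.
Total bitrate: 224 + 0.224 = 224.224 Mbps.
Capacity: 2000 GB = 16,000,000 Mb.
Recording time: 16,000,000 / 224.224 = 71,357 s ≈ 19.8 hours.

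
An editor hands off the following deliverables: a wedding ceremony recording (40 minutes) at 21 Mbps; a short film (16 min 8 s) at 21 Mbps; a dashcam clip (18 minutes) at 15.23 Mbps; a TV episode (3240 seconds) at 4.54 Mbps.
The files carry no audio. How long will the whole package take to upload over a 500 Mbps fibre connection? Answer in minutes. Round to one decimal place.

3.4 minutes

wedding ceremony recording: 21.000 Mbps × 2400 s = 50400.0 Mb
short film: 21.000 Mbps × 968 s = 20328.0 Mb
dashcam clip: 15.230 Mbps × 1080 s = 16448.4 Mb
TV episode: 4.540 Mbps × 3240 s = 14709.6 Mb
Total: 101886.0 Mb = 12735.8 MB.
At 500 Mbps: 101886.0 / 500 = 204 s ≈ 3.4 minutes.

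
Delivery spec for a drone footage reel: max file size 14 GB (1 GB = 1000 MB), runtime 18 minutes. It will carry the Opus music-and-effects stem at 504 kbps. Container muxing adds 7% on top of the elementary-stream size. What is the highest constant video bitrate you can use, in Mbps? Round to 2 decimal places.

96.42 Mbps

Budget: 14 GB = 112000.0 Mb.
Stream payload after overhead: 112000.0 / 1.07 = 104672.9 Mb.
18 min = 1080 s
Total bitrate budget: 104672.9 Mb / 1080 s = 96.919 Mbps.
Audio: 504 kbps = 0.504 Mbps.
Video: 96.919 − 0.504 = 96.415 Mbps.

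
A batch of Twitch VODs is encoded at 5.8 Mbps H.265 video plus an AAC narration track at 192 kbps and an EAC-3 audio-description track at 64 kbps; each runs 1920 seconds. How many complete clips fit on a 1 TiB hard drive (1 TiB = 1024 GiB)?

756

Audio total: 192 + 64 = 256 kbps = 0.256 Mbps.
Total bitrate: 6.056 Mbps.
Per item: 6.056 Mbps × 1920 s = 11,628 Mb = 1,453 MB.
Capacity: 1 TiB = 8,796,093 Mb; 756.49 items → 756 complete.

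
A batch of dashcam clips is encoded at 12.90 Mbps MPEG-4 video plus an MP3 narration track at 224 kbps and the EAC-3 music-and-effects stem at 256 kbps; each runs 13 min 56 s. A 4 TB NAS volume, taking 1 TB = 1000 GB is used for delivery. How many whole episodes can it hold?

2860

13 min 56 s = 836 s
Audio total: 224 + 256 = 480 kbps = 0.480 Mbps.
Total bitrate: 13.380 Mbps.
Per item: 13.380 Mbps × 836 s = 11,186 Mb = 1,398 MB.
Capacity: 4 TB = 32,000,000 Mb; 2860.80 items → 2860 complete.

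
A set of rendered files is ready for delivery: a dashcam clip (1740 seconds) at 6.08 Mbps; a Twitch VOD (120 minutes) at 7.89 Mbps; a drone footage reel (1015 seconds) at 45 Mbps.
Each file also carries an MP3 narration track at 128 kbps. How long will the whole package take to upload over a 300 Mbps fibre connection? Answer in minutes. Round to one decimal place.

6.4 minutes

Audio: 128 kbps = 0.128 Mbps.
dashcam clip: 6.208 Mbps × 1740 s = 10801.9 Mb
Twitch VOD: 8.018 Mbps × 7200 s = 57729.6 Mb
drone footage reel: 45.128 Mbps × 1015 s = 45804.9 Mb
Total: 114336.4 Mb = 14292.1 MB.
At 300 Mbps: 114336.4 / 300 = 381 s ≈ 6.35 minutes.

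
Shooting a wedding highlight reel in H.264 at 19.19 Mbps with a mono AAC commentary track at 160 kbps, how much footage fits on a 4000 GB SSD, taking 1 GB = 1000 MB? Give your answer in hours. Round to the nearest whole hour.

459 hours

Audio: 160 kbps = 0.160 Mbps.
Total bitrate: 19.19 + 0.160 = 19.350 Mbps.
Capacity: 4000 GB = 32,000,000 Mb.
Recording time: 32,000,000 / 19.350 = 1,653,747 s ≈ 459 hours.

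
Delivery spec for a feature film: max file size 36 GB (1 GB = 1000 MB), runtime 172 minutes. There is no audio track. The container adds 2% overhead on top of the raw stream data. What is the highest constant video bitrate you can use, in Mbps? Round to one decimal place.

Budget: 36 GB = 288000.0 Mb.
Stream payload after overhead: 288000.0 / 1.02 = 282352.9 Mb.
172 min = 10320 s
Total bitrate budget: 282352.9 Mb / 10320 s = 27.360 Mbps.

27.4 Mbps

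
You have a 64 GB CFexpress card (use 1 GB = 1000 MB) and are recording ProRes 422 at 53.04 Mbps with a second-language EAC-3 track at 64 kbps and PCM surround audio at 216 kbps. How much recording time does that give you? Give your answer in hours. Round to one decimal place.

2.7 hours

Audio total: 64 + 216 = 280 kbps = 0.280 Mbps.
Total bitrate: 53.04 + 0.280 = 53.320 Mbps.
Capacity: 64 GB = 512,000 Mb.
Recording time: 512,000 / 53.320 = 9,602 s ≈ 2.67 hours.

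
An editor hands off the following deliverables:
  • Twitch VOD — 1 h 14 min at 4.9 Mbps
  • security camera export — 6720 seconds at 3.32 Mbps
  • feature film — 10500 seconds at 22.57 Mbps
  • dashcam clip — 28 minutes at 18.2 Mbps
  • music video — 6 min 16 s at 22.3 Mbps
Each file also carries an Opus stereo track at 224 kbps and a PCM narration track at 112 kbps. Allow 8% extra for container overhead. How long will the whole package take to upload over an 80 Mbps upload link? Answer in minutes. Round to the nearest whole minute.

74 minutes

Audio total: 224 + 112 = 336 kbps = 0.336 Mbps.
Twitch VOD: 5.236 Mbps × 4440 s × 1.08 = 25107.7 Mb
security camera export: 3.656 Mbps × 6720 s × 1.08 = 26533.8 Mb
feature film: 22.906 Mbps × 10500 s × 1.08 = 259754.0 Mb
dashcam clip: 18.536 Mbps × 1680 s × 1.08 = 33631.7 Mb
music video: 22.636 Mbps × 376 s × 1.08 = 9192.0 Mb
Total: 354219.2 Mb = 44277.4 MB.
At 80 Mbps: 354219.2 / 80 = 4428 s ≈ 73.8 minutes.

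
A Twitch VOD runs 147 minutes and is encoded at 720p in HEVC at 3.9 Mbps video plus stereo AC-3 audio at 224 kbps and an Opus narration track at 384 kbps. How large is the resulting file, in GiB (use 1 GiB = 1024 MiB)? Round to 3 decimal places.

147 min = 8820 s
Audio total: 224 + 384 = 608 kbps = 0.608 Mbps.
Total bitrate: 3.9 + 0.608 = 4.508 Mbps.
Stream data: 4.508 Mbps × 8820 s = 39760.6 Mb.
39,761 Mb = 4,970,070,000 bytes ÷ 1,073,741,824 = 4.629 GiB.

4.629 GiB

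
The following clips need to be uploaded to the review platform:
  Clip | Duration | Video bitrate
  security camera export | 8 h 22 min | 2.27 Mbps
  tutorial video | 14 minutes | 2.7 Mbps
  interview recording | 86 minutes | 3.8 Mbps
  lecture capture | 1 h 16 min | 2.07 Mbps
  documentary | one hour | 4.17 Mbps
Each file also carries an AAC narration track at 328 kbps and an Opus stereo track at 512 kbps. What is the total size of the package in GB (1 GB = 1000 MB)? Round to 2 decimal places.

Audio total: 328 + 512 = 840 kbps = 0.840 Mbps.
security camera export: 3.110 Mbps × 30120 s = 93673.2 Mb
tutorial video: 3.540 Mbps × 840 s = 2973.6 Mb
interview recording: 4.640 Mbps × 5160 s = 23942.4 Mb
lecture capture: 2.910 Mbps × 4560 s = 13269.6 Mb
documentary: 5.010 Mbps × 3600 s = 18036.0 Mb
Total: 151894.8 Mb = 18986.8 MB.
= 18.99 GB.

18.99 GB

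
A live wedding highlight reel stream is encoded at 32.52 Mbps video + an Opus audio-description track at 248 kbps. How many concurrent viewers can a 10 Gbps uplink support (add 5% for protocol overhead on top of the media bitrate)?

290

Audio: 248 kbps = 0.248 Mbps.
Per-viewer media rate: 32.768 Mbps.
On the wire with 5% overhead: 34.406 Mbps.
10 Gbps = 10,000 Mbps; 10,000 / 34.406 = 290.64 → 290 viewers.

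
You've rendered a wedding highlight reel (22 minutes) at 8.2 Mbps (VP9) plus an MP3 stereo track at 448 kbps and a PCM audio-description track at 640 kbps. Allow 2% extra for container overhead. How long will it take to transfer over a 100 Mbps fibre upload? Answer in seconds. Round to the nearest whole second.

22 min = 1320 s
Audio total: 448 + 640 = 1088 kbps = 1.088 Mbps.
Total bitrate: 9.288 Mbps.
File: 9.288 Mbps × 1320 s = 12260.2 Mb.
With 2% container overhead: ×1.02. → 12505.4 Mb.
At 100 Mbps: 12505.4 / 100 = 125.1 s ≈ 125 seconds.

125 seconds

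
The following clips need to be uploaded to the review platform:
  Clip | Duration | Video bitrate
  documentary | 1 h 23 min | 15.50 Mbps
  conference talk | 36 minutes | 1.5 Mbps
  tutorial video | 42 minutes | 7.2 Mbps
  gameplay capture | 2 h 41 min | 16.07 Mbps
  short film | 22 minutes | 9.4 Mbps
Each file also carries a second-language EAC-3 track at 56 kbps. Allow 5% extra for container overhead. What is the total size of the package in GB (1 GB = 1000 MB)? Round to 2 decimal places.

35.09 GB

Audio: 56 kbps = 0.056 Mbps.
documentary: 15.556 Mbps × 4980 s × 1.05 = 81342.3 Mb
conference talk: 1.556 Mbps × 2160 s × 1.05 = 3529.0 Mb
tutorial video: 7.256 Mbps × 2520 s × 1.05 = 19199.4 Mb
gameplay capture: 16.126 Mbps × 9660 s × 1.05 = 163566.0 Mb
short film: 9.456 Mbps × 1320 s × 1.05 = 13106.0 Mb
Total: 280742.7 Mb = 35092.8 MB.
= 35.09 GB.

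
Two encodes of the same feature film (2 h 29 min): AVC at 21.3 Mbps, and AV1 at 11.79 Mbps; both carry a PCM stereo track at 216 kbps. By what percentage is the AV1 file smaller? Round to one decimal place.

44.2%

2 h 29 min = 149 min = 8940 s
Audio: 216 kbps = 0.216 Mbps.
AVC: 21.516 Mbps × 8940 s = 192353.0 Mb = 22.393 GiB.
AV1: 12.006 Mbps × 8940 s = 107333.6 Mb = 12.495 GiB.
Reduction: (1 − 12.495/22.393) × 100 = 44.20%.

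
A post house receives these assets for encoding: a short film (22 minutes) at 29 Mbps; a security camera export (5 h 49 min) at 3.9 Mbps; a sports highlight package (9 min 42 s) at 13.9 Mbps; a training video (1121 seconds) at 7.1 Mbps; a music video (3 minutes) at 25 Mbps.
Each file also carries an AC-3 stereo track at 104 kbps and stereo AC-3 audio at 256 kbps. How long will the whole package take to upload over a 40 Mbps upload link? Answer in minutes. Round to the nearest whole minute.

Audio total: 104 + 256 = 360 kbps = 0.360 Mbps.
short film: 29.360 Mbps × 1320 s = 38755.2 Mb
security camera export: 4.260 Mbps × 20940 s = 89204.4 Mb
sports highlight package: 14.260 Mbps × 582 s = 8299.3 Mb
training video: 7.460 Mbps × 1121 s = 8362.7 Mb
music video: 25.360 Mbps × 180 s = 4564.8 Mb
Total: 149186.4 Mb = 18648.3 MB.
At 40 Mbps: 149186.4 / 40 = 3730 s ≈ 62.2 minutes.

62 minutes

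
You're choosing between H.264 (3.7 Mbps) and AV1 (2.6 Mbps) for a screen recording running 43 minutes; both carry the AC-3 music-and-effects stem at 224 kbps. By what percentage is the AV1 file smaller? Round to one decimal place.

28.0%

43 min = 2580 s
Audio: 224 kbps = 0.224 Mbps.
H.264: 3.924 Mbps × 2580 s = 10123.9 Mb = 1.265 GB.
AV1: 2.824 Mbps × 2580 s = 7285.9 Mb = 0.911 GB.
Reduction: (1 − 0.911/1.265) × 100 = 28.03%.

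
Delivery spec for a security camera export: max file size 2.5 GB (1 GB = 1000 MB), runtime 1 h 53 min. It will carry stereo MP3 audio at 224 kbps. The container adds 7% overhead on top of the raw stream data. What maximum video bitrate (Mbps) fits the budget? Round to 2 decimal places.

Budget: 2.5 GB = 20000.0 Mb.
Stream payload after overhead: 20000.0 / 1.07 = 18691.6 Mb.
1 h 53 min = 113 min = 6780 s
Total bitrate budget: 18691.6 Mb / 6780 s = 2.757 Mbps.
Audio: 224 kbps = 0.224 Mbps.
Video: 2.757 − 0.224 = 2.533 Mbps.

2.53 Mbps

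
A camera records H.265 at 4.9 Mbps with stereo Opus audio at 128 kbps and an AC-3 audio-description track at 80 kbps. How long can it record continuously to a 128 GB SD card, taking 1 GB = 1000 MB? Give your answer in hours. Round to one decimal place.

Audio total: 128 + 80 = 208 kbps = 0.208 Mbps.
Total bitrate: 4.9 + 0.208 = 5.108 Mbps.
Capacity: 128 GB = 1,024,000 Mb.
Recording time: 1,024,000 / 5.108 = 200,470 s ≈ 55.7 hours.

55.7 hours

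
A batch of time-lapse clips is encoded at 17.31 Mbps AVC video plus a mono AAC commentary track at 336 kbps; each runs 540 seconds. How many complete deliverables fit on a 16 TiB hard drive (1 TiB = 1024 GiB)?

14769

Audio: 336 kbps = 0.336 Mbps.
Total bitrate: 17.646 Mbps.
Per item: 17.646 Mbps × 540 s = 9,529 Mb = 1,191 MB.
Capacity: 16 TiB = 140,737,488 Mb; 14769.63 items → 14769 complete.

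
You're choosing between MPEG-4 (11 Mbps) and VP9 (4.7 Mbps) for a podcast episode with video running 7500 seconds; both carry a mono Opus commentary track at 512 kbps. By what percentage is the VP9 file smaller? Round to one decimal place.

54.7%

Audio: 512 kbps = 0.512 Mbps.
MPEG-4: 11.512 Mbps × 7500 s = 86340.0 Mb = 10.051 GiB.
VP9: 5.212 Mbps × 7500 s = 39090.0 Mb = 4.551 GiB.
Reduction: (1 − 4.551/10.051) × 100 = 54.73%.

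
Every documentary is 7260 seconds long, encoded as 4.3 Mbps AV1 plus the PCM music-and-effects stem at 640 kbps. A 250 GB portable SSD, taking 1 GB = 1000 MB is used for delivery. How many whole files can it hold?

Audio: 640 kbps = 0.640 Mbps.
Total bitrate: 4.940 Mbps.
Per item: 4.940 Mbps × 7260 s = 35,864 Mb = 4,483 MB.
Capacity: 250 GB = 2,000,000 Mb; 55.77 items → 55 complete.

55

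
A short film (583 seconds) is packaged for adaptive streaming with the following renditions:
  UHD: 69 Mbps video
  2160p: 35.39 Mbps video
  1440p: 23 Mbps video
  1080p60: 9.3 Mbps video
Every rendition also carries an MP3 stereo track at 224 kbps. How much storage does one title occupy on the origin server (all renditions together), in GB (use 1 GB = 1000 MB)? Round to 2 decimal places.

10.03 GB

Audio: 224 kbps = 0.224 Mbps.
Sum of rendition bitrates: (69+0.224) + (35.39+0.224) + (23+0.224) + (9.3+0.224) = 137.586 Mbps.
× 583 s = 80,213 Mb = 10,027 MB = 10.03 GB.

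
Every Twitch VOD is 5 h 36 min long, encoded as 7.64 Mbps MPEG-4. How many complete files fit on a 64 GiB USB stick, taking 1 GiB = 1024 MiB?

5 h 36 min = 336 min = 20160 s
Per item: 7.640 Mbps × 20160 s = 154,022 Mb = 19,253 MB.
Capacity: 64 GiB = 549,756 Mb; 3.57 items → 3 complete.

3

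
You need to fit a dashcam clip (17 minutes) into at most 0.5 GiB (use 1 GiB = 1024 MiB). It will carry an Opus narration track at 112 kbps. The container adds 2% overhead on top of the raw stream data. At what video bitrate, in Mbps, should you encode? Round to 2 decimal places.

Budget: 0.5 GiB = 4295.0 Mb.
Stream payload after overhead: 4295.0 / 1.02 = 4210.8 Mb.
17 min = 1020 s
Total bitrate budget: 4210.8 Mb / 1020 s = 4.128 Mbps.
Audio: 112 kbps = 0.112 Mbps.
Video: 4.128 − 0.112 = 4.016 Mbps.

4.02 Mbps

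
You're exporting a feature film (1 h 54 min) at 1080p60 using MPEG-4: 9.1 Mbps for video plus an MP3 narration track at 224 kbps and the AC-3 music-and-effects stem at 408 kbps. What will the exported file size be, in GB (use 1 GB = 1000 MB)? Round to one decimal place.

1 h 54 min = 114 min = 6840 s
Audio total: 224 + 408 = 632 kbps = 0.632 Mbps.
Total bitrate: 9.1 + 0.632 = 9.732 Mbps.
Stream data: 9.732 Mbps × 6840 s = 66566.9 Mb.
66,567 Mb ÷ 8 = 8,321 MB → 8.321 GB.

8.3 GB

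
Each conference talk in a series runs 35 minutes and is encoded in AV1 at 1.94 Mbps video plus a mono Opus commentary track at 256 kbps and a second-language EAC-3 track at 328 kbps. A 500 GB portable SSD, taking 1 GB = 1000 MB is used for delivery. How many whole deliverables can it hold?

754

35 min = 2100 s
Audio total: 256 + 328 = 584 kbps = 0.584 Mbps.
Total bitrate: 2.524 Mbps.
Per item: 2.524 Mbps × 2100 s = 5,300 Mb = 662.5 MB.
Capacity: 500 GB = 4,000,000 Mb; 754.66 items → 754 complete.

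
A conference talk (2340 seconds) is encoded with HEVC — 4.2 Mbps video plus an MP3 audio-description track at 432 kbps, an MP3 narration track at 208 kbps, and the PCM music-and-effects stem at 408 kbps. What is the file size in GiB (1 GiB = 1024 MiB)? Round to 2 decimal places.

1.43 GiB

Audio total: 432 + 208 + 408 = 1048 kbps = 1.048 Mbps.
Total bitrate: 4.2 + 1.048 = 5.248 Mbps.
Stream data: 5.248 Mbps × 2340 s = 12280.3 Mb.
12,280 Mb = 1,535,040,000 bytes ÷ 1,073,741,824 = 1.430 GiB.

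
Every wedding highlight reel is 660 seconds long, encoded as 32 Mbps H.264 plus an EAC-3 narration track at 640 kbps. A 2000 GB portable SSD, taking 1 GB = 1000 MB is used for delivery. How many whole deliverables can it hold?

Audio: 640 kbps = 0.640 Mbps.
Total bitrate: 32.640 Mbps.
Per item: 32.640 Mbps × 660 s = 21,542 Mb = 2,693 MB.
Capacity: 2000 GB = 16,000,000 Mb; 742.72 items → 742 complete.

742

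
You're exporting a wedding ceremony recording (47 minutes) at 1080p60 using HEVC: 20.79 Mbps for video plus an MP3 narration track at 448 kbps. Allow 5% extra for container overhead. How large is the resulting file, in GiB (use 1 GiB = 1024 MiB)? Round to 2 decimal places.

7.32 GiB

47 min = 2820 s
Audio: 448 kbps = 0.448 Mbps.
Total bitrate: 20.79 + 0.448 = 21.238 Mbps.
Stream data: 21.238 Mbps × 2820 s = 59891.2 Mb.
With 5% container overhead: ×1.05.
62,886 Mb = 7,860,714,750 bytes ÷ 1,073,741,824 = 7.321 GiB.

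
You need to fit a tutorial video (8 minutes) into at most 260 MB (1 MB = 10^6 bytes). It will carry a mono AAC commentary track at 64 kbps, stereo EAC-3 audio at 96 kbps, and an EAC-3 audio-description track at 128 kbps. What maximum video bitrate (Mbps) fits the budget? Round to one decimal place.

4.0 Mbps

Budget: 260 MB = 2080.0 Mb.
8 min = 480 s
Total bitrate budget: 2080.0 Mb / 480 s = 4.333 Mbps.
Audio total: 64 + 96 + 128 = 288 kbps = 0.288 Mbps.
Video: 4.333 − 0.288 = 4.045 Mbps.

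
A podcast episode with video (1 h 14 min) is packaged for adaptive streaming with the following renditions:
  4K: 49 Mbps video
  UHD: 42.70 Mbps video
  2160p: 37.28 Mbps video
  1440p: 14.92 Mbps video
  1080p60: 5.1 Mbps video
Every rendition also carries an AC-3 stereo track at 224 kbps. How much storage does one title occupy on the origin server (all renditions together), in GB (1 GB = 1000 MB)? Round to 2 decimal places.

1 h 14 min = 74 min = 4440 s
Audio: 224 kbps = 0.224 Mbps.
Sum of rendition bitrates: (49+0.224) + (42.70+0.224) + (37.28+0.224) + (14.92+0.224) + (5.1+0.224) = 150.120 Mbps.
× 4440 s = 666,533 Mb = 83,317 MB = 83.32 GB.

83.32 GB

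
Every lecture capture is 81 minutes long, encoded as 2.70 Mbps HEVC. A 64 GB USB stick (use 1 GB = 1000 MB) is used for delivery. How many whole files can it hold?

81 min = 4860 s
Per item: 2.700 Mbps × 4860 s = 13,122 Mb = 1,640 MB.
Capacity: 64 GB = 512,000 Mb; 39.02 items → 39 complete.

39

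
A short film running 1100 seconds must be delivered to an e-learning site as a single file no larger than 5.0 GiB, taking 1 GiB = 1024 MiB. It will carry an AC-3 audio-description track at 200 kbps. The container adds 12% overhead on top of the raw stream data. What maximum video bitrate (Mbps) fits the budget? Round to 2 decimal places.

34.66 Mbps

Budget: 5.0 GiB = 42949.7 Mb.
Stream payload after overhead: 42949.7 / 1.12 = 38347.9 Mb.
Total bitrate budget: 38347.9 Mb / 1100 s = 34.862 Mbps.
Audio: 200 kbps = 0.200 Mbps.
Video: 34.862 − 0.200 = 34.662 Mbps.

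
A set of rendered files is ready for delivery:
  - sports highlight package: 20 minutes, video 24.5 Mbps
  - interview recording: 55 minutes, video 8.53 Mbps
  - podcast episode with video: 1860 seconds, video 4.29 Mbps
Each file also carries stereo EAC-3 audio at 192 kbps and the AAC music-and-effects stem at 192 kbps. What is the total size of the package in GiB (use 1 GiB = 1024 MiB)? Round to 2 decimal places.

Audio total: 192 + 192 = 384 kbps = 0.384 Mbps.
sports highlight package: 24.884 Mbps × 1200 s = 29860.8 Mb
interview recording: 8.914 Mbps × 3300 s = 29416.2 Mb
podcast episode with video: 4.674 Mbps × 1860 s = 8693.6 Mb
Total: 67970.6 Mb = 8496.3 MB.
= 7.913 GiB.

7.91 GiB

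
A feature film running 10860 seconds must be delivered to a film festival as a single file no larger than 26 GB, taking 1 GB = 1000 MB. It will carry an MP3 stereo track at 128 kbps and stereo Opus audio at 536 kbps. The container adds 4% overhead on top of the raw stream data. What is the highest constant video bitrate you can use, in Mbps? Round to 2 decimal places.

Budget: 26 GB = 208000.0 Mb.
Stream payload after overhead: 208000.0 / 1.04 = 200000.0 Mb.
Total bitrate budget: 200000.0 Mb / 10860 s = 18.416 Mbps.
Audio total: 128 + 536 = 664 kbps = 0.664 Mbps.
Video: 18.416 − 0.664 = 17.752 Mbps.

17.75 Mbps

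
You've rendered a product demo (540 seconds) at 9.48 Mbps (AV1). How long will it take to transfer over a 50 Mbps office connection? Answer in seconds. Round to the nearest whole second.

File: 9.480 Mbps × 540 s = 5119.2 Mb.
At 50 Mbps: 5119.2 / 50 = 102.4 s ≈ 102 seconds.

102 seconds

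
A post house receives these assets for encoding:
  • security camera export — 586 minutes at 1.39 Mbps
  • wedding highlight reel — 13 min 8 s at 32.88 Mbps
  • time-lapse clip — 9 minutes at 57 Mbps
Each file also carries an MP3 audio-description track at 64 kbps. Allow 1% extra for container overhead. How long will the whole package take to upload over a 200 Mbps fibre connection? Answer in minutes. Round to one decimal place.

9.1 minutes

Audio: 64 kbps = 0.064 Mbps.
security camera export: 1.454 Mbps × 35160 s × 1.01 = 51633.9 Mb
wedding highlight reel: 32.944 Mbps × 788 s × 1.01 = 26219.5 Mb
time-lapse clip: 57.064 Mbps × 540 s × 1.01 = 31122.7 Mb
Total: 108976.0 Mb = 13622.0 MB.
At 200 Mbps: 108976.0 / 200 = 545 s ≈ 9.08 minutes.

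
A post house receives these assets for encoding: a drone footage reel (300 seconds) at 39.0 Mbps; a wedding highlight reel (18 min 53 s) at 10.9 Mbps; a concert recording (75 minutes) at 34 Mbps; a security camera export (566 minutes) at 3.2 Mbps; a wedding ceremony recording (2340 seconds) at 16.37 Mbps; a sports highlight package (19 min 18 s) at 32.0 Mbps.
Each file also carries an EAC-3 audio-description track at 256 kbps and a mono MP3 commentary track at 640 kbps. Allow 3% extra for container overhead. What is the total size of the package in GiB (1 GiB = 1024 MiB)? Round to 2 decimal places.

Audio total: 256 + 640 = 896 kbps = 0.896 Mbps.
drone footage reel: 39.896 Mbps × 300 s × 1.03 = 12327.9 Mb
wedding highlight reel: 11.796 Mbps × 1133 s × 1.03 = 13765.8 Mb
concert recording: 34.896 Mbps × 4500 s × 1.03 = 161743.0 Mb
security camera export: 4.096 Mbps × 33960 s × 1.03 = 143273.2 Mb
wedding ceremony recording: 17.266 Mbps × 2340 s × 1.03 = 41614.5 Mb
sports highlight package: 32.896 Mbps × 1158 s × 1.03 = 39236.4 Mb
Total: 411960.7 Mb = 51495.1 MB.
= 47.96 GiB.

47.96 GiB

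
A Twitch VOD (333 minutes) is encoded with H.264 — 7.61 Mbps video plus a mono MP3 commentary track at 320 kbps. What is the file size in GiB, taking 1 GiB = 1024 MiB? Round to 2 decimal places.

18.45 GiB

333 min = 19980 s
Audio: 320 kbps = 0.320 Mbps.
Total bitrate: 7.61 + 0.320 = 7.930 Mbps.
Stream data: 7.930 Mbps × 19980 s = 158441.4 Mb.
158,441 Mb = 19,805,175,000 bytes ÷ 1,073,741,824 = 18.45 GiB.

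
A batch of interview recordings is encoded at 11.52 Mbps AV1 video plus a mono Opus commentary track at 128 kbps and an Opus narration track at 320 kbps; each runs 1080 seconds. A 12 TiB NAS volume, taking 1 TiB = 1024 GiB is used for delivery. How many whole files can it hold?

8166

Audio total: 128 + 320 = 448 kbps = 0.448 Mbps.
Total bitrate: 11.968 Mbps.
Per item: 11.968 Mbps × 1080 s = 12,925 Mb = 1,616 MB.
Capacity: 12 TiB = 105,553,116 Mb; 8166.31 items → 8166 complete.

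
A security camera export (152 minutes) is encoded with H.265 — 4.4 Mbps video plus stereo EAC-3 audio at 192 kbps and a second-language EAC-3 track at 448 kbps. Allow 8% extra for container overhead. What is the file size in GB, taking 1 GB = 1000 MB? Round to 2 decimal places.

152 min = 9120 s
Audio total: 192 + 448 = 640 kbps = 0.640 Mbps.
Total bitrate: 4.4 + 0.640 = 5.040 Mbps.
Stream data: 5.040 Mbps × 9120 s = 45964.8 Mb.
With 8% container overhead: ×1.08.
49,642 Mb ÷ 8 = 6,205 MB → 6.205 GB.

6.21 GB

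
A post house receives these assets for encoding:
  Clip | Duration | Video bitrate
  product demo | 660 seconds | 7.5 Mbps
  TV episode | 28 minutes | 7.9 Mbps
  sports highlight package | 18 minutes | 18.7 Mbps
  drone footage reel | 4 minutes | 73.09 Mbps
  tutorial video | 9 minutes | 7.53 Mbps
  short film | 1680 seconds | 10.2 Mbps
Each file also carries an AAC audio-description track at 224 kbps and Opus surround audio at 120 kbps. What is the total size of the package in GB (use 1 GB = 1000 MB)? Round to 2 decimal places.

Audio total: 224 + 120 = 344 kbps = 0.344 Mbps.
product demo: 7.844 Mbps × 660 s = 5177.0 Mb
TV episode: 8.244 Mbps × 1680 s = 13849.9 Mb
sports highlight package: 19.044 Mbps × 1080 s = 20567.5 Mb
drone footage reel: 73.434 Mbps × 240 s = 17624.2 Mb
tutorial video: 7.874 Mbps × 540 s = 4252.0 Mb
short film: 10.544 Mbps × 1680 s = 17713.9 Mb
Total: 79184.5 Mb = 9898.1 MB.
= 9.898 GB.

9.90 GB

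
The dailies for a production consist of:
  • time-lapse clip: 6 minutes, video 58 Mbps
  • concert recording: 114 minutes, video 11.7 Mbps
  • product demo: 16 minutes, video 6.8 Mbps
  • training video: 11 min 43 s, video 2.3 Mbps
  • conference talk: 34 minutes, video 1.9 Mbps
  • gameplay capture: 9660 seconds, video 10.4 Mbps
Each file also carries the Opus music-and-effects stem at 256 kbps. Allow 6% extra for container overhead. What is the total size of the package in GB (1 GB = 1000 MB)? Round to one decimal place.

Audio: 256 kbps = 0.256 Mbps.
time-lapse clip: 58.256 Mbps × 360 s × 1.06 = 22230.5 Mb
concert recording: 11.956 Mbps × 6840 s × 1.06 = 86685.8 Mb
product demo: 7.056 Mbps × 960 s × 1.06 = 7180.2 Mb
training video: 2.556 Mbps × 703 s × 1.06 = 1904.7 Mb
conference talk: 2.156 Mbps × 2040 s × 1.06 = 4662.1 Mb
gameplay capture: 10.656 Mbps × 9660 s × 1.06 = 109113.2 Mb
Total: 231776.4 Mb = 28972.1 MB.
= 28.97 GB.

29.0 GB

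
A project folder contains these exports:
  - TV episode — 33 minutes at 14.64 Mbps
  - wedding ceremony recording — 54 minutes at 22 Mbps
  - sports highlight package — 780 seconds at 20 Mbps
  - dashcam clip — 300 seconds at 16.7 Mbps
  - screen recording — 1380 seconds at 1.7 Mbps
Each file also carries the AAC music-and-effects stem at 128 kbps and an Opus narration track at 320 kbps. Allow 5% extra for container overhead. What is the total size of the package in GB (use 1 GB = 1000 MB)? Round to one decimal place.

16.6 GB

Audio total: 128 + 320 = 448 kbps = 0.448 Mbps.
TV episode: 15.088 Mbps × 1980 s × 1.05 = 31368.0 Mb
wedding ceremony recording: 22.448 Mbps × 3240 s × 1.05 = 76368.1 Mb
sports highlight package: 20.448 Mbps × 780 s × 1.05 = 16746.9 Mb
dashcam clip: 17.148 Mbps × 300 s × 1.05 = 5401.6 Mb
screen recording: 2.148 Mbps × 1380 s × 1.05 = 3112.5 Mb
Total: 132997.0 Mb = 16624.6 MB.
= 16.62 GB.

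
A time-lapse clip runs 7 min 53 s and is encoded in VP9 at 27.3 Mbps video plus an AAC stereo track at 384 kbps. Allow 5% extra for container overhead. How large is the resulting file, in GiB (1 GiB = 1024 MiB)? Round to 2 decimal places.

1.60 GiB

7 min 53 s = 473 s
Audio: 384 kbps = 0.384 Mbps.
Total bitrate: 27.3 + 0.384 = 27.684 Mbps.
Stream data: 27.684 Mbps × 473 s = 13094.5 Mb.
With 5% container overhead: ×1.05.
13,749 Mb = 1,718,657,325 bytes ÷ 1,073,741,824 = 1.601 GiB.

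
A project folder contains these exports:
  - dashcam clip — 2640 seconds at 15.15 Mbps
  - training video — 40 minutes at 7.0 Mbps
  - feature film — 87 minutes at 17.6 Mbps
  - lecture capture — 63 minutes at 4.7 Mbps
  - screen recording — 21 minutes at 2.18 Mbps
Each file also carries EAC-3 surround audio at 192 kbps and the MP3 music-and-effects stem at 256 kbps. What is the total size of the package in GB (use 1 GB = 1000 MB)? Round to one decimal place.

22.0 GB

Audio total: 192 + 256 = 448 kbps = 0.448 Mbps.
dashcam clip: 15.598 Mbps × 2640 s = 41178.7 Mb
training video: 7.448 Mbps × 2400 s = 17875.2 Mb
feature film: 18.048 Mbps × 5220 s = 94210.6 Mb
lecture capture: 5.148 Mbps × 3780 s = 19459.4 Mb
screen recording: 2.628 Mbps × 1260 s = 3311.3 Mb
Total: 176035.2 Mb = 22004.4 MB.
= 22.00 GB.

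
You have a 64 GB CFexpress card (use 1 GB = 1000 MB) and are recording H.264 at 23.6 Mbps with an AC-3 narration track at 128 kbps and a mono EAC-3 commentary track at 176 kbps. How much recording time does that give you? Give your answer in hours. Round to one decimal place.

5.9 hours

Audio total: 128 + 176 = 304 kbps = 0.304 Mbps.
Total bitrate: 23.6 + 0.304 = 23.904 Mbps.
Capacity: 64 GB = 512,000 Mb.
Recording time: 512,000 / 23.904 = 21,419 s ≈ 5.95 hours.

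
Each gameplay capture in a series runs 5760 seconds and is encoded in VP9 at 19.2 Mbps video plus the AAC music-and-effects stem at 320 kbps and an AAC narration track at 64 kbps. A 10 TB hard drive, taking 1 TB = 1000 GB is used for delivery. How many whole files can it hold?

Audio total: 320 + 64 = 384 kbps = 0.384 Mbps.
Total bitrate: 19.584 Mbps.
Per item: 19.584 Mbps × 5760 s = 112,804 Mb = 14,100 MB.
Capacity: 10 TB = 80,000,000 Mb; 709.20 items → 709 complete.

709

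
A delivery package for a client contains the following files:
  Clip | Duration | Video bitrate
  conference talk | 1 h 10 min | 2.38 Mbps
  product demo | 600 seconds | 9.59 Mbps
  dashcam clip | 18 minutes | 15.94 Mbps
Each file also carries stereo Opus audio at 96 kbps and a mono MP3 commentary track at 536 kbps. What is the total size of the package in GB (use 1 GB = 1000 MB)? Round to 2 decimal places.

4.59 GB

Audio total: 96 + 536 = 632 kbps = 0.632 Mbps.
conference talk: 3.012 Mbps × 4200 s = 12650.4 Mb
product demo: 10.222 Mbps × 600 s = 6133.2 Mb
dashcam clip: 16.572 Mbps × 1080 s = 17897.8 Mb
Total: 36681.4 Mb = 4585.2 MB.
= 4.585 GB.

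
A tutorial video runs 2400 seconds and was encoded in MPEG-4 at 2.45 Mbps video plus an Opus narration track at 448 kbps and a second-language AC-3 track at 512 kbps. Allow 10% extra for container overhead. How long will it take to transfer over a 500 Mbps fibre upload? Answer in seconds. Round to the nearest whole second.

18 seconds

Audio total: 448 + 512 = 960 kbps = 0.960 Mbps.
Total bitrate: 3.410 Mbps.
File: 3.410 Mbps × 2400 s = 8184.0 Mb.
With 10% container overhead: ×1.10. → 9002.4 Mb.
At 500 Mbps: 9002.4 / 500 = 18.0 s ≈ 18 seconds.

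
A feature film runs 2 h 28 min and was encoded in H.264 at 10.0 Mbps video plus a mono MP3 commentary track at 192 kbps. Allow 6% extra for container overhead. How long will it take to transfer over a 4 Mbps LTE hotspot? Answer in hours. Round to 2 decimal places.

2 h 28 min = 148 min = 8880 s
Audio: 192 kbps = 0.192 Mbps.
Total bitrate: 10.192 Mbps.
File: 10.192 Mbps × 8880 s = 90505.0 Mb.
With 6% container overhead: ×1.06. → 95935.3 Mb.
At 4 Mbps: 95935.3 / 4 = 23983.8 s ≈ 6.66 hours.

6.66 hours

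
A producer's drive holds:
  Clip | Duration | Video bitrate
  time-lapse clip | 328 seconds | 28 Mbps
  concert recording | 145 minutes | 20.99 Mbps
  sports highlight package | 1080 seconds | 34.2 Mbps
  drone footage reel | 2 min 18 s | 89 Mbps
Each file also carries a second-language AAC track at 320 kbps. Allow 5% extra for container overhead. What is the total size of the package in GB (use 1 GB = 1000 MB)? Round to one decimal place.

32.1 GB

Audio: 320 kbps = 0.320 Mbps.
time-lapse clip: 28.320 Mbps × 328 s × 1.05 = 9753.4 Mb
concert recording: 21.310 Mbps × 8700 s × 1.05 = 194666.9 Mb
sports highlight package: 34.520 Mbps × 1080 s × 1.05 = 39145.7 Mb
drone footage reel: 89.320 Mbps × 138 s × 1.05 = 12942.5 Mb
Total: 256508.4 Mb = 32063.6 MB.
= 32.06 GB.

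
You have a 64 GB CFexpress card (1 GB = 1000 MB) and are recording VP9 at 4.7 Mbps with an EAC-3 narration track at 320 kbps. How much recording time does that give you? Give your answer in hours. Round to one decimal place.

28.3 hours

Audio: 320 kbps = 0.320 Mbps.
Total bitrate: 4.7 + 0.320 = 5.020 Mbps.
Capacity: 64 GB = 512,000 Mb.
Recording time: 512,000 / 5.020 = 101,992 s ≈ 28.3 hours.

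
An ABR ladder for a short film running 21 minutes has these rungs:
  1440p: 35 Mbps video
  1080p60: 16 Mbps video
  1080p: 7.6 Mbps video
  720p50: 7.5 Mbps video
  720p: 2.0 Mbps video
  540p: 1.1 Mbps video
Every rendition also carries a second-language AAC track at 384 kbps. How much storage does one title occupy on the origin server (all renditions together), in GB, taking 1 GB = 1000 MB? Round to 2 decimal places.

11.26 GB

21 min = 1260 s
Audio: 384 kbps = 0.384 Mbps.
Sum of rendition bitrates: (35+0.384) + (16+0.384) + (7.6+0.384) + (7.5+0.384) + (2.0+0.384) + (1.1+0.384) = 71.504 Mbps.
× 1260 s = 90,095 Mb = 11,262 MB = 11.26 GB.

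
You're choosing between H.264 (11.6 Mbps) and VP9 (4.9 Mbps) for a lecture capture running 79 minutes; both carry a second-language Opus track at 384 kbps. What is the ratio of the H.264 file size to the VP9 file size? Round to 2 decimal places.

2.27

79 min = 4740 s
Audio: 384 kbps = 0.384 Mbps.
H.264: 11.984 Mbps × 4740 s = 56804.2 Mb = 7.101 GB.
VP9: 5.284 Mbps × 4740 s = 25046.2 Mb = 3.131 GB.
Ratio: 7.101 / 3.131 = 2.268.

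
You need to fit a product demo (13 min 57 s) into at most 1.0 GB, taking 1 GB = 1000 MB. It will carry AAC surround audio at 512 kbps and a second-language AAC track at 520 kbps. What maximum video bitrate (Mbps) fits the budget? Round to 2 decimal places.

Budget: 1.0 GB = 8000.0 Mb.
13 min 57 s = 837 s
Total bitrate budget: 8000.0 Mb / 837 s = 9.558 Mbps.
Audio total: 512 + 520 = 1032 kbps = 1.032 Mbps.
Video: 9.558 − 1.032 = 8.526 Mbps.

8.53 Mbps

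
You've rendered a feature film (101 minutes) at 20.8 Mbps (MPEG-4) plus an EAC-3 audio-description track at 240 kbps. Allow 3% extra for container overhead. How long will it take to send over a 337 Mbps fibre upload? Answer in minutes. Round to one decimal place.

101 min = 6060 s
Audio: 240 kbps = 0.240 Mbps.
Total bitrate: 21.040 Mbps.
File: 21.040 Mbps × 6060 s = 127502.4 Mb.
With 3% container overhead: ×1.03. → 131327.5 Mb.
At 337 Mbps: 131327.5 / 337 = 389.7 s ≈ 6.49 minutes.

6.5 minutes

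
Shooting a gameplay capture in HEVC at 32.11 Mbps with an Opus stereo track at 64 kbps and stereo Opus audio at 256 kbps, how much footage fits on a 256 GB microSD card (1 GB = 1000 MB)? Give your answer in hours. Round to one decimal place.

Audio total: 64 + 256 = 320 kbps = 0.320 Mbps.
Total bitrate: 32.11 + 0.320 = 32.430 Mbps.
Capacity: 256 GB = 2,048,000 Mb.
Recording time: 2,048,000 / 32.430 = 63,151 s ≈ 17.5 hours.

17.5 hours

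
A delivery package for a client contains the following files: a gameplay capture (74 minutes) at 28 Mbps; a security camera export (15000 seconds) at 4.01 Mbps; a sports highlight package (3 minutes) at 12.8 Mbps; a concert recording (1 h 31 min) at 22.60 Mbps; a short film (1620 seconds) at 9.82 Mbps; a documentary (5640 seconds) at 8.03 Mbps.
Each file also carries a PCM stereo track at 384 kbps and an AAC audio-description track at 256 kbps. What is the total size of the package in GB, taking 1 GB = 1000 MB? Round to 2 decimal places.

Audio total: 384 + 256 = 640 kbps = 0.640 Mbps.
gameplay capture: 28.640 Mbps × 4440 s = 127161.6 Mb
security camera export: 4.650 Mbps × 15000 s = 69750.0 Mb
sports highlight package: 13.440 Mbps × 180 s = 2419.2 Mb
concert recording: 23.240 Mbps × 5460 s = 126890.4 Mb
short film: 10.460 Mbps × 1620 s = 16945.2 Mb
documentary: 8.670 Mbps × 5640 s = 48898.8 Mb
Total: 392065.2 Mb = 49008.2 MB.
= 49.01 GB.

49.01 GB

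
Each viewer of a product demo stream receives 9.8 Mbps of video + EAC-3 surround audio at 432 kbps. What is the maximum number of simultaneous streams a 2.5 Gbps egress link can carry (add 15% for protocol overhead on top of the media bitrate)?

212

Audio: 432 kbps = 0.432 Mbps.
Per-viewer media rate: 10.232 Mbps.
On the wire with 15% overhead: 11.767 Mbps.
2.5 Gbps = 2,500 Mbps; 2,500 / 11.767 = 212.46 → 212 viewers.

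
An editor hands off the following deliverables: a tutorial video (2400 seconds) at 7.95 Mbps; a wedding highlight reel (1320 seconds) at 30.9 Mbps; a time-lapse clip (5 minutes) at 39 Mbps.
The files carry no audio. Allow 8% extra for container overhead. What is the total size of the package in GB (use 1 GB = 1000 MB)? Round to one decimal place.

9.7 GB

tutorial video: 7.950 Mbps × 2400 s × 1.08 = 20606.4 Mb
wedding highlight reel: 30.900 Mbps × 1320 s × 1.08 = 44051.0 Mb
time-lapse clip: 39.000 Mbps × 300 s × 1.08 = 12636.0 Mb
Total: 77293.4 Mb = 9661.7 MB.
= 9.662 GB.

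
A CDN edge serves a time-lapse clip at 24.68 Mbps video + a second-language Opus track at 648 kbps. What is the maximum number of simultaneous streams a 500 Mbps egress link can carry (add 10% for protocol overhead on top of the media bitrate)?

Audio: 648 kbps = 0.648 Mbps.
Per-viewer media rate: 25.328 Mbps.
On the wire with 10% overhead: 27.861 Mbps.
500 Mbps = 500.0 Mbps; 500.0 / 27.861 = 17.95 → 17 viewers.

17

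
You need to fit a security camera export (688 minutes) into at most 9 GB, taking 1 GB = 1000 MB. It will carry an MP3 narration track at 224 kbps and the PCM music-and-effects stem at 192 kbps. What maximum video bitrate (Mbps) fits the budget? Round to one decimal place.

1.3 Mbps

Budget: 9 GB = 72000.0 Mb.
688 min = 41280 s
Total bitrate budget: 72000.0 Mb / 41280 s = 1.744 Mbps.
Audio total: 224 + 192 = 416 kbps = 0.416 Mbps.
Video: 1.744 − 0.416 = 1.328 Mbps.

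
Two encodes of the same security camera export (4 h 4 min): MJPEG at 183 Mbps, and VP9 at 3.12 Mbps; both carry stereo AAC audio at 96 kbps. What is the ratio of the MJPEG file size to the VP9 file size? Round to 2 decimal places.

56.93

4 h 4 min = 244 min = 14640 s
Audio: 96 kbps = 0.096 Mbps.
MJPEG: 183.096 Mbps × 14640 s = 2680525.4 Mb = 312.054 GiB.
VP9: 3.216 Mbps × 14640 s = 47082.2 Mb = 5.481 GiB.
Ratio: 312.054 / 5.481 = 56.933.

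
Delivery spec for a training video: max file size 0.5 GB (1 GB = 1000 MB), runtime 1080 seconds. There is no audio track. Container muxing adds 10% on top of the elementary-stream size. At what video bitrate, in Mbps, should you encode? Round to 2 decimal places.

Budget: 0.5 GB = 4000.0 Mb.
Stream payload after overhead: 4000.0 / 1.10 = 3636.4 Mb.
Total bitrate budget: 3636.4 Mb / 1080 s = 3.367 Mbps.

3.37 Mbps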